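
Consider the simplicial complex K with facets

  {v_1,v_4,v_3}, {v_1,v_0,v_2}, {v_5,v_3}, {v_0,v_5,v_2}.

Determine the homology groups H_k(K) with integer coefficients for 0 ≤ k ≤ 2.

H_0 ≅ Z,  H_1 ≅ Z,  H_2 = 0.

Take the total order v_0 < v_1 < v_2 < v_3 < v_4 < v_5 on the vertex set. Then K (dimension 2) consists of the simplices:

  0-simplices (6): [v_0], [v_1], [v_2], [v_3], [v_4], [v_5]
  1-simplices (9): [v_0,v_1], [v_0,v_2], [v_0,v_5], [v_1,v_2], [v_1,v_3], [v_1,v_4], [v_2,v_5], [v_3,v_4], [v_3,v_5]
  2-simplices (3): [v_0,v_1,v_2], [v_0,v_2,v_5], [v_1,v_3,v_4]

giving chain groups C_0 ≅ Z^6, C_1 ≅ Z^9, C_2 ≅ Z^3.

∂_1: C_1 → C_0 maps an edge to its endpoints' difference, ∂[p,q] = q − p. For instance
  ∂[v_1,v_2] = [v_2] − [v_1].
This gives a 6×9 integer matrix of rank 5; reducing to Smith normal form yields diagonal entries (1,1,1,1,1).

Boundary ∂_2: C_2 → C_1 maps a triangle to the signed sum of its edges. For instance
  ∂[v_1,v_3,v_4] = [v_3,v_4] − [v_1,v_4] + [v_1,v_3],
  ∂[v_0,v_1,v_2] = [v_1,v_2] − [v_0,v_2] + [v_0,v_1].
The 9×3 boundary matrix has rank 3 and Smith normal form diag(1,1,1).

From H_k ≅ ker(∂_k) / im(∂_{k+1}) we obtain:

  H_0: rank C_0 − rank ∂_1 = 6 − 5 = 1, and the invariant factors of ∂_1 are all 1, so H_0 = Z.
  H_1: rank ker ∂_1 − rank ∂_2 = (9 − 5) − 3 = 1, and the invariant factors of ∂_2 are all 1, so H_1 = Z.
  H_2: rank ker ∂_2 − rank ∂_3 = (3 − 3) − 0 = 0, and there is no ∂_3, so H_2 = 0.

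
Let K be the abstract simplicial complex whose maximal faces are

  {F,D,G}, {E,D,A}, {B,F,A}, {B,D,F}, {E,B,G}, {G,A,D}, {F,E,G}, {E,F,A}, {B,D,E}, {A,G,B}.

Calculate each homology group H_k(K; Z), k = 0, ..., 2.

H_0 = Z,  H_1 = Z/2Z,  H_2 = 0.

Order the vertices as A < B < D < E < F < G. Listing each simplex with vertices in this order, K has dimension 2 with simplices:

  0-simplices (6): A, B, D, E, F, G
  1-simplices (15): AB, AD, AE, AF, AG, BD, BE, BF, BG, DE, DF, DG, EF, EG, FG
  2-simplices (10): ABF, ABG, ADE, ADG, AEF, BDE, BDF, BEG, DFG, EFG

Hence C_0 ≅ Z^6, C_1 ≅ Z^15, C_2 ≅ Z^10.

The boundary map ∂_1: C_1 → C_0 maps an edge to its endpoints' difference, ∂[p,q] = q − p.
This gives a 6×15 integer matrix of rank 5; reducing to Smith normal form yields diagonal entries (1,1,1,1,1).

∂_2: C_2 → C_1 acts by ∂[p,q,r] = [q,r] − [p,r] + [p,q]. For instance
  ∂ABG = BG − AG + AB,
  ∂BDE = DE − BE + BD.
As a 15×10 matrix over Z this has rank 10, with invariant factors (1,1,1,1,1,1,1,1,1,2).

Now H_k = ker ∂_k / im ∂_{k+1}, so:

  H_0: rank C_0 − rank ∂_1 = 6 − 5 = 1, and the invariant factors of ∂_1 are all 1, so H_0 = Z.
  H_1: rank ker ∂_1 − rank ∂_2 = (15 − 5) − 10 = 0, and ∂_2 has invariant factor 2 > 1, so H_1 = Z/2Z.
  H_2: rank ker ∂_2 − rank ∂_3 = (10 − 10) − 0 = 0, and there is no ∂_3, so H_2 = 0.

(K is a triangulation of the real projective plane RP^2.)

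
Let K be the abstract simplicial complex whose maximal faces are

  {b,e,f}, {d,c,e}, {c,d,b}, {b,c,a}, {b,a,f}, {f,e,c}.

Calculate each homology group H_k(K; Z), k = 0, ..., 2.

H_0 = Z,  H_1 = Z,  H_2 = 0.

Fix the vertex order a < b < c < d < e < f and write every simplex with vertices in increasing order. Then dim K = 2 and the simplices of K are:

  0-simplices (6): a, b, c, d, e, f
  1-simplices (12): ab, ac, af, bc, bd, be, bf, cd, ce, cf, de, ef
  2-simplices (6): abc, abf, bcd, bef, cde, cef

Hence C_0 ≅ Z^6, C_1 ≅ Z^12, C_2 ≅ Z^6.

The boundary map ∂_1: C_1 → C_0 maps an edge to its endpoints' difference, ∂[p,q] = q − p.
The 6×12 boundary matrix has rank 5 and Smith normal form diag(1,1,1,1,1).

∂_2: C_2 → C_1 maps a triangle to the signed sum of its edges. For instance
  ∂cde = de − ce + cd,
  ∂abc = bc − ac + ab.
As a 12×6 matrix over Z this has rank 6, with invariant factors (1,1,1,1,1,1).

Now H_k = ker ∂_k / im ∂_{k+1}, so:

  H_0: rank C_0 − rank ∂_1 = 6 − 5 = 1, and the invariant factors of ∂_1 are all 1, so H_0 = Z.
  H_1: rank ker ∂_1 − rank ∂_2 = (12 − 5) − 6 = 1, and the invariant factors of ∂_2 are all 1, so H_1 = Z.
  H_2: rank ker ∂_2 − rank ∂_3 = (6 − 6) − 0 = 0, and there is no ∂_3, so H_2 = 0.

As a check, the Euler characteristic is 6 − 12 + 6 = 0, which agrees with 1 − 1 + 0 = 0.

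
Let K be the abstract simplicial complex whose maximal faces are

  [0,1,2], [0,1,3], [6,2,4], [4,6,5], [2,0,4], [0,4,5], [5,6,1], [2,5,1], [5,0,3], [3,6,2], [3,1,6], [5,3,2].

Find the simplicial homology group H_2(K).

H_2 ≅ 0.

Fix the vertex order 0 < 1 < 2 < 3 < 4 < 5 < 6 and write every simplex with vertices in increasing order. Then dim K = 2 and the simplices of K are:

  0-simplices (7): [0], [1], [2], [3], [4], [5], [6]
  1-simplices (18): [0,1], [0,2], [0,3], [0,4], [0,5], [1,2], [1,3], [1,5], [1,6], [2,3], [2,4], [2,5], [2,6], [3,5], [3,6], [4,5], [4,6], [5,6]
  2-simplices (12): [0,1,2], [0,1,3], [0,2,4], [0,3,5], [0,4,5], [1,2,5], [1,3,6], [1,5,6], [2,3,5], [2,3,6], [2,4,6], [4,5,6]

Hence C_0 ≅ Z^7, C_1 ≅ Z^18, C_2 ≅ Z^12.

∂_1: C_1 → C_0 maps an edge to its endpoints' difference, ∂[p,q] = q − p. For instance
  ∂[1,5] = [5] − [1].
This gives a 7×18 integer matrix of rank 6; reducing to Smith normal form yields diagonal entries (1,1,1,1,1,1).

Boundary ∂_2: C_2 → C_1 sends each 2-simplex [p,q,r] to [q,r] − [p,r] + [p,q]. For instance
  ∂[0,3,5] = [3,5] − [0,5] + [0,3],
  ∂[0,4,5] = [4,5] − [0,5] + [0,4].
This gives a 18×12 integer matrix of rank 12; reducing to Smith normal form yields diagonal entries (1,1,1,1,1,1,1,1,1,1,1,2).

Now H_k = ker ∂_k / im ∂_{k+1}, so:

  H_2: rank ker ∂_2 − rank ∂_3 = (12 − 12) − 0 = 0, and there is no ∂_3, so H_2 = 0.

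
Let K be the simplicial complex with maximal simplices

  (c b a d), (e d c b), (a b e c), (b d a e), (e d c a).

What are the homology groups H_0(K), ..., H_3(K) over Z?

We work with the vertex ordering a < b < c < d < e. The simplices of K, each written with vertices in increasing order, are:

  0-simplices (5): a, b, c, d, e
  1-simplices (10): ab, ac, ad, ae, bc, bd, be, cd, ce, de
  2-simplices (10): abc, abd, abe, acd, ace, ade, bcd, bce, bde, cde
  3-simplices (5): abcd, abce, abde, acde, bcde

so the chain groups are C_0 ≅ Z^5, C_1 ≅ Z^10, C_2 ≅ Z^10, C_3 ≅ Z^5.

∂_1: C_1 → C_0 sends each edge [p,q] (with p < q) to q − p. For instance
  ∂ce = e − c.
This gives a 5×10 integer matrix of rank 4; reducing to Smith normal form yields diagonal entries (1,1,1,1).

Boundary ∂_2: C_2 → C_1 acts by ∂[p,q,r] = [q,r] − [p,r] + [p,q]. For instance
  ∂ace = ce − ae + ac,
  ∂ade = de − ae + ad.
This gives a 10×10 integer matrix of rank 6; reducing to Smith normal form yields diagonal entries (1,1,1,1,1,1).

The boundary map ∂_3: C_3 → C_2 sends each 3-simplex σ to the alternating sum Σ_i (−1)^i (σ with its i-th vertex removed). For instance
  ∂bcde = cde − bde + bce − bcd,
  ∂abce = bce − ace + abe − abc.
This gives a 10×5 integer matrix of rank 4; reducing to Smith normal form yields diagonal entries (1,1,1,1).

Now H_k = ker ∂_k / im ∂_{k+1}, so:

  H_0: rank C_0 − rank ∂_1 = 5 − 4 = 1, and the invariant factors of ∂_1 are all 1, so H_0 = Z.
  H_1: rank ker ∂_1 − rank ∂_2 = (10 − 4) − 6 = 0, and the invariant factors of ∂_2 are all 1, so H_1 = 0.
  H_2: rank ker ∂_2 − rank ∂_3 = (10 − 6) − 4 = 0, and the invariant factors of ∂_3 are all 1, so H_2 = 0.
  H_3: rank ker ∂_3 − rank ∂_4 = (5 − 4) − 0 = 1, and there is no ∂_4, so H_3 = Z.

As a check, the Euler characteristic is 5 − 10 + 10 − 5 = 0, which agrees with 1 − 0 + 0 − 1 = 0.

H_0 ≅ Z,  H_1 = 0,  H_2 = 0,  H_3 ≅ Z.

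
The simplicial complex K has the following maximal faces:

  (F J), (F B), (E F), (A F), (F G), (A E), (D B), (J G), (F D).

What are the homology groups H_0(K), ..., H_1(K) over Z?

K has 7 vertices, 9 edges.
rank ∂_0 = 0, rank ∂_1 = 6 ⇒ b_0 = 7 − 0 − 6 = 1; all invariant factors of ∂_1 are 1 so no torsion. So H_0 = Z.
rank ∂_1 = 6, rank ∂_2 = 0 ⇒ b_1 = 9 − 6 − 0 = 3. So H_1 = Z^3.

H_0 ≅ Z,  H_1 ≅ Z^3.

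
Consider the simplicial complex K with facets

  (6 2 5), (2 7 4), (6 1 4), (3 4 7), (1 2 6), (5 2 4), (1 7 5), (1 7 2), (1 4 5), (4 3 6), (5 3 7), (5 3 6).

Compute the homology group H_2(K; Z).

K has 7 vertices, 18 edges, 12 triangles.
rank ∂_2 = 12, rank ∂_3 = 0 ⇒ b_2 = 12 − 12 − 0 = 0. So H_2 = 0.

H_2 ≅ 0.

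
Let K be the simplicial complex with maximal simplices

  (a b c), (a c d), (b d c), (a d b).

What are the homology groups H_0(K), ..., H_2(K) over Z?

K has 4 vertices, 6 edges, 4 triangles.
rank ∂_0 = 0, rank ∂_1 = 3 ⇒ b_0 = 4 − 0 − 3 = 1; all invariant factors of ∂_1 are 1 so no torsion. So H_0 ≅ Z.
rank ∂_1 = 3, rank ∂_2 = 3 ⇒ b_1 = 6 − 3 − 3 = 0; all invariant factors of ∂_2 are 1 so no torsion. So H_1 ≅ 0.
rank ∂_2 = 3, rank ∂_3 = 0 ⇒ b_2 = 4 − 3 − 0 = 1. So H_2 ≅ Z.

H_0 ≅ Z,  H_1 = 0,  H_2 ≅ Z.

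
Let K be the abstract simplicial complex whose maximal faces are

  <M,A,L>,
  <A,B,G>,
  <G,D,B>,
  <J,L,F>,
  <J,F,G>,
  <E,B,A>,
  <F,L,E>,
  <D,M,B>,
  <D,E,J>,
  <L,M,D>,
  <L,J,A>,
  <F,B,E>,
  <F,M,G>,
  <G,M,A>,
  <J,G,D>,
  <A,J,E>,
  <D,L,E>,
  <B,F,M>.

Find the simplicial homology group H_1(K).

H_1 = Z × Z/2.

Take the total order A < B < D < E < F < G < J < L < M on the vertex set. Then K (dimension 2) consists of the simplices:

  0-simplices (9): A, B, D, E, F, G, J, L, M
  1-simplices (27): AB, AE, AG, AJ, AL, AM, BD, BE, BF, BG, BM, DE, DG, DJ, DL, DM, EF, EJ, EL, FG, FJ, FL, FM, GJ, GM, JL, LM
  2-simplices (18): ABE, ABG, AEJ, AGM, AJL, ALM, BDG, BDM, BEF, BFM, DEJ, DEL, DGJ, DLM, EFL, FGJ, FGM, FJL

Hence C_0 ≅ Z^9, C_1 ≅ Z^27, C_2 ≅ Z^18.

∂_1: C_1 → C_0 sends each edge [p,q] (with p < q) to q − p. For instance
  ∂FG = G − F.
This gives a 9×27 integer matrix of rank 8; reducing to Smith normal form yields diagonal entries (1,1,1,1,1,1,1,1).

The boundary map ∂_2: C_2 → C_1 sends each 2-simplex [p,q,r] to [q,r] − [p,r] + [p,q]. For instance
  ∂FGM = GM − FM + FG,
  ∂DGJ = GJ − DJ + DG.
As a 27×18 matrix over Z this has rank 18, with invariant factors (1,1,1,1,1,1,1,1,1,1,1,1,1,1,1,1,1,2).

From H_k ≅ ker(∂_k) / im(∂_{k+1}) we obtain:

  H_1: rank ker ∂_1 − rank ∂_2 = (27 − 8) − 18 = 1, and ∂_2 has invariant factor 2 > 1, so H_1 = Z × Z/2.

(K is a triangulation of the Klein bottle.)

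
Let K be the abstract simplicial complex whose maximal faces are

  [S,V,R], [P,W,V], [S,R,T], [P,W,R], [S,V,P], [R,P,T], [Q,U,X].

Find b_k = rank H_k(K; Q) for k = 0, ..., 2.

b_0 = 2, b_1 = 1, b_2 = 0.

We work with the vertex ordering P < Q < R < S < T < U < V < W < X. The simplices of K, each written with vertices in increasing order, are:

  0-simplices (9): P, Q, R, S, T, U, V, W, X
  1-simplices (15): PR, PS, PT, PV, PW, QU, QX, RS, RT, RV, RW, ST, SV, UX, VW
  2-simplices (7): PRT, PRW, PSV, PVW, QUX, RST, RSV

Hence C_0 ≅ Z^9, C_1 ≅ Z^15, C_2 ≅ Z^7.

∂_1: C_1 → C_0 maps an edge to its endpoints' difference, ∂[p,q] = q − p. For instance
  ∂RS = S − R.
The 9×15 boundary matrix has rank 7 and Smith normal form diag(1,1,1,1,1,1,1).

Boundary ∂_2: C_2 → C_1 maps a triangle to the signed sum of its edges. For instance
  ∂PRT = RT − PT + PR,
  ∂QUX = UX − QX + QU.
The 15×7 boundary matrix has rank 7 and Smith normal form diag(1,1,1,1,1,1,1).

From H_k ≅ ker(∂_k) / im(∂_{k+1}) we obtain:

  H_0: rank C_0 − rank ∂_1 = 9 − 7 = 2, and the invariant factors of ∂_1 are all 1, so H_0 ≅ Z^2.
  H_1: rank ker ∂_1 − rank ∂_2 = (15 − 7) − 7 = 1, and the invariant factors of ∂_2 are all 1, so H_1 ≅ Z.
  H_2: rank ker ∂_2 − rank ∂_3 = (7 − 7) − 0 = 0, and there is no ∂_3, so H_2 ≅ 0.

As a check, the Euler characteristic is 9 − 15 + 7 = 1, which agrees with 2 − 1 + 0 = 1.

Hence the Betti numbers are b_0 = 2, b_1 = 1, b_2 = 0.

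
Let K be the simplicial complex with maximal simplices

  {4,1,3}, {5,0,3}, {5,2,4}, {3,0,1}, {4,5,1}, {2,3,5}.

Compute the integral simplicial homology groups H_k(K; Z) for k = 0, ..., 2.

H_0 ≅ Z,  H_1 ≅ Z,  H_2 = 0.

K has 6 vertices, 12 edges, 6 triangles.
rank ∂_0 = 0, rank ∂_1 = 5 ⇒ b_0 = 6 − 0 − 5 = 1; all invariant factors of ∂_1 are 1 so no torsion. So H_0 = Z.
rank ∂_1 = 5, rank ∂_2 = 6 ⇒ b_1 = 12 − 5 − 6 = 1; all invariant factors of ∂_2 are 1 so no torsion. So H_1 = Z.
rank ∂_2 = 6, rank ∂_3 = 0 ⇒ b_2 = 6 − 6 − 0 = 0. So H_2 = 0.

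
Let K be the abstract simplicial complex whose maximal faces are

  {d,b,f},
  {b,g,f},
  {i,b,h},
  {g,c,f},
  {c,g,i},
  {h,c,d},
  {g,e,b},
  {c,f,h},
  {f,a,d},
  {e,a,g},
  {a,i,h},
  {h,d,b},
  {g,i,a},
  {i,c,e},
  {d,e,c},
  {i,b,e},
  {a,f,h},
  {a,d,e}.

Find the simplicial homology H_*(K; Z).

H_0 = Z,  H_1 = Z × Z/2,  H_2 = 0.

We work with the vertex ordering a < b < c < d < e < f < g < h < i. The simplices of K, each written with vertices in increasing order, are:

  0-simplices (9): a, b, c, d, e, f, g, h, i
  1-simplices (27): ad, ae, af, ag, ah, ai, bd, be, bf, bg, bh, bi, cd, ce, cf, cg, ch, ci, de, df, dh, eg, ei, fg, fh, gi, hi
  2-simplices (18): ade, adf, aeg, afh, agi, ahi, bdf, bdh, beg, bei, bfg, bhi, cde, cdh, cei, cfg, cfh, cgi

so the chain groups are C_0 ≅ Z^9, C_1 ≅ Z^27, C_2 ≅ Z^18.

Boundary ∂_1: C_1 → C_0 is given by ∂[p,q] = [q] − [p]. For instance
  ∂cg = g − c.
The 9×27 boundary matrix has rank 8 and Smith normal form diag(1,1,1,1,1,1,1,1).

The boundary map ∂_2: C_2 → C_1 maps a triangle to the signed sum of its edges. For instance
  ∂afh = fh − ah + af,
  ∂ahi = hi − ai + ah.
This gives a 27×18 integer matrix of rank 18; reducing to Smith normal form yields diagonal entries (1,1,1,1,1,1,1,1,1,1,1,1,1,1,1,1,1,2).

From H_k ≅ ker(∂_k) / im(∂_{k+1}) we obtain:

  H_0: rank C_0 − rank ∂_1 = 9 − 8 = 1, and the invariant factors of ∂_1 are all 1, so H_0 = Z.
  H_1: rank ker ∂_1 − rank ∂_2 = (27 − 8) − 18 = 1, and ∂_2 has invariant factor 2 > 1, so H_1 = Z × Z/2.
  H_2: rank ker ∂_2 − rank ∂_3 = (18 − 18) − 0 = 0, and there is no ∂_3, so H_2 = 0.

(K is a triangulation of the Klein bottle.)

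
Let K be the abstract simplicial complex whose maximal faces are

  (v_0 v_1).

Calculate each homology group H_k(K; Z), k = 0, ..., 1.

We work with the vertex ordering v_0 < v_1. The simplices of K, each written with vertices in increasing order, are:

  0-simplices (2): [v_0], [v_1]
  1-simplices (1): [v_0,v_1]

Hence C_0 ≅ Z^2, C_1 ≅ Z^1.

Boundary ∂_1: C_1 → C_0 is given by ∂[p,q] = [q] − [p].
As a 2×1 matrix over Z this has rank 1, with invariant factors (1).

Now H_k = ker ∂_k / im ∂_{k+1}, so:

  H_0: rank C_0 − rank ∂_1 = 2 − 1 = 1, and the invariant factors of ∂_1 are all 1, so H_0 = Z.
  H_1: rank ker ∂_1 − rank ∂_2 = (1 − 1) − 0 = 0, and there is no ∂_2, so H_1 = 0.

As a check, the Euler characteristic is 2 − 1 = 1, which agrees with 1 − 0 = 1.
(K is a triangulation of the 1-simplex.)

H_0 = Z,  H_1 = 0.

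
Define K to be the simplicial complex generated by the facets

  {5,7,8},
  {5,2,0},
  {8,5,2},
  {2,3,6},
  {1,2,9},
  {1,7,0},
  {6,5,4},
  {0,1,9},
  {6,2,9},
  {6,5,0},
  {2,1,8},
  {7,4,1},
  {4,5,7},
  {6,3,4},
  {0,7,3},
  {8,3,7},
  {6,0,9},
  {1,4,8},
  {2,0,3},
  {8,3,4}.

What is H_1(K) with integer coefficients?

Take the total order 0 < 1 < 2 < 3 < 4 < 5 < 6 < 7 < 8 < 9 on the vertex set. Then K (dimension 2) consists of the simplices:

  0-simplices (10): [0], [1], [2], [3], [4], [5], [6], [7], [8], [9]
  1-simplices (30): (30 of them)
  2-simplices (20): (20 of them)

so the chain groups are C_0 ≅ Z^10, C_1 ≅ Z^30, C_2 ≅ Z^20.

∂_1: C_1 → C_0 is given by ∂[p,q] = [q] − [p]. For instance
  ∂[1,2] = [2] − [1].
As a 10×30 matrix over Z this has rank 9, with invariant factors (1,1,1,1,1,1,1,1,1).

∂_2: C_2 → C_1 sends each 2-simplex [p,q,r] to [q,r] − [p,r] + [p,q]. For instance
  ∂[4,5,6] = [5,6] − [4,6] + [4,5],
  ∂[0,6,9] = [6,9] − [0,9] + [0,6].
The 30×20 boundary matrix has rank 20 and Smith normal form diag(1,1,1,1,1,1,1,1,1,1,1,1,1,1,1,1,1,1,1,2).

Now H_k = ker ∂_k / im ∂_{k+1}, so:

  H_1: rank ker ∂_1 − rank ∂_2 = (30 − 9) − 20 = 1, and ∂_2 has invariant factor 2 > 1, so H_1 ≅ Z ⊕ Z_2.

H_1 = Z ⊕ Z_2.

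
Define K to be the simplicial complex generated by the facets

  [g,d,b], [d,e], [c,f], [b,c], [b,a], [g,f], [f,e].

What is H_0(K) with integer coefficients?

H_0 = Z.

Fix the vertex order a < b < c < d < e < f < g and write every simplex with vertices in increasing order. Then dim K = 2 and the simplices of K are:

  0-simplices (7): a, b, c, d, e, f, g
  1-simplices (9): ab, bc, bd, bg, cf, de, dg, ef, fg
  2-simplices (1): bdg

giving chain groups C_0 ≅ Z^7, C_1 ≅ Z^9, C_2 ≅ Z^1.

The boundary map ∂_1: C_1 → C_0 maps an edge to its endpoints' difference, ∂[p,q] = q − p. For instance
  ∂fg = g − f.
The resulting 7×9 matrix has rank 6, and its Smith normal form has invariant factors (1,1,1,1,1,1).

∂_2: C_2 → C_1 maps a triangle to the signed sum of its edges. For instance
  ∂bdg = dg − bg + bd.
This gives a 9×1 integer matrix of rank 1; reducing to Smith normal form yields diagonal entries (1).

Computing H_k = (kernel of ∂_k) / (image of ∂_{k+1}):

  H_0: rank C_0 − rank ∂_1 = 7 − 6 = 1, and the invariant factors of ∂_1 are all 1, so H_0 = Z.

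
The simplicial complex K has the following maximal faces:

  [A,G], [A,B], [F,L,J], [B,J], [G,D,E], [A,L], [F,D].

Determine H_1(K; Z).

We work with the vertex ordering A < B < D < E < F < G < J < L. The simplices of K, each written with vertices in increasing order, are:

  0-simplices (8): A, B, D, E, F, G, J, L
  1-simplices (11): AB, AG, AL, BJ, DE, DF, DG, EG, FJ, FL, JL
  2-simplices (2): DEG, FJL

giving chain groups C_0 ≅ Z^8, C_1 ≅ Z^11, C_2 ≅ Z^2.

Boundary ∂_1: C_1 → C_0 sends each edge [p,q] (with p < q) to q − p. For instance
  ∂DG = G − D.
This gives a 8×11 integer matrix of rank 7; reducing to Smith normal form yields diagonal entries (1,1,1,1,1,1,1).

Boundary ∂_2: C_2 → C_1 sends each 2-simplex [p,q,r] to [q,r] − [p,r] + [p,q]. For instance
  ∂FJL = JL − FL + FJ,
  ∂DEG = EG − DG + DE.
The resulting 11×2 matrix has rank 2, and its Smith normal form has invariant factors (1,1).

Reading off H_k = ker ∂_k / im ∂_{k+1}:

  H_1: rank ker ∂_1 − rank ∂_2 = (11 − 7) − 2 = 2, and the invariant factors of ∂_2 are all 1, so H_1 = Z^2.

H_1 = Z^2.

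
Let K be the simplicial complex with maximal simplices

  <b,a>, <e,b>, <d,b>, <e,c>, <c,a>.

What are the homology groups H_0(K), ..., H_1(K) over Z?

Fix the vertex order a < b < c < d < e and write every simplex with vertices in increasing order. Then dim K = 1 and the simplices of K are:

  0-simplices (5): a, b, c, d, e
  1-simplices (5): ab, ac, bd, be, ce

Hence C_0 ≅ Z^5, C_1 ≅ Z^5.

The boundary map ∂_1: C_1 → C_0 is given by ∂[p,q] = [q] − [p]. For instance
  ∂bd = d − b.
The resulting 5×5 matrix has rank 4, and its Smith normal form has invariant factors (1,1,1,1).

From H_k ≅ ker(∂_k) / im(∂_{k+1}) we obtain:

  H_0: rank C_0 − rank ∂_1 = 5 − 4 = 1, and the invariant factors of ∂_1 are all 1, so H_0 = Z.
  H_1: rank ker ∂_1 − rank ∂_2 = (5 − 4) − 0 = 1, and there is no ∂_2, so H_1 = Z.

H_0 = Z,  H_1 = Z.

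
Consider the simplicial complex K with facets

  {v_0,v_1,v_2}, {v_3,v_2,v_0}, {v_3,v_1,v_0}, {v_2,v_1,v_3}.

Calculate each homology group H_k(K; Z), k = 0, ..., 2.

Take the total order v_0 < v_1 < v_2 < v_3 on the vertex set. Then K (dimension 2) consists of the simplices:

  0-simplices (4): [v_0], [v_1], [v_2], [v_3]
  1-simplices (6): [v_0,v_1], [v_0,v_2], [v_0,v_3], [v_1,v_2], [v_1,v_3], [v_2,v_3]
  2-simplices (4): [v_0,v_1,v_2], [v_0,v_1,v_3], [v_0,v_2,v_3], [v_1,v_2,v_3]

so the chain groups are C_0 ≅ Z^4, C_1 ≅ Z^6, C_2 ≅ Z^4.

The boundary map ∂_1: C_1 → C_0 sends each edge [p,q] (with p < q) to q − p. For instance
  ∂[v_0,v_3] = [v_3] − [v_0].
As a 4×6 matrix over Z this has rank 3, with invariant factors (1,1,1).

∂_2: C_2 → C_1 maps a triangle to the signed sum of its edges. For instance
  ∂[v_0,v_1,v_3] = [v_1,v_3] − [v_0,v_3] + [v_0,v_1],
  ∂[v_1,v_2,v_3] = [v_2,v_3] − [v_1,v_3] + [v_1,v_2].
The resulting 6×4 matrix has rank 3, and its Smith normal form has invariant factors (1,1,1).

Computing H_k = (kernel of ∂_k) / (image of ∂_{k+1}):

  H_0: rank C_0 − rank ∂_1 = 4 − 3 = 1, and the invariant factors of ∂_1 are all 1, so H_0 = Z.
  H_1: rank ker ∂_1 − rank ∂_2 = (6 − 3) − 3 = 0, and the invariant factors of ∂_2 are all 1, so H_1 = 0.
  H_2: rank ker ∂_2 − rank ∂_3 = (4 − 3) − 0 = 1, and there is no ∂_3, so H_2 = Z.

H_0 = Z,  H_1 = 0,  H_2 = Z.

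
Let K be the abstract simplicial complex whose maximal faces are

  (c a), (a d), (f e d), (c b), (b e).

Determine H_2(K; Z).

H_2 ≅ 0.

Take the total order a < b < c < d < e < f on the vertex set. Then K (dimension 2) consists of the simplices:

  0-simplices (6): a, b, c, d, e, f
  1-simplices (7): ac, ad, bc, be, de, df, ef
  2-simplices (1): def

so the chain groups are C_0 ≅ Z^6, C_1 ≅ Z^7, C_2 ≅ Z^1.

Boundary ∂_1: C_1 → C_0 is given by ∂[p,q] = [q] − [p].
The 6×7 boundary matrix has rank 5 and Smith normal form diag(1,1,1,1,1).

Boundary ∂_2: C_2 → C_1 sends each 2-simplex [p,q,r] to [q,r] − [p,r] + [p,q]. For instance
  ∂def = ef − df + de.
As a 7×1 matrix over Z this has rank 1, with invariant factors (1).

From H_k ≅ ker(∂_k) / im(∂_{k+1}) we obtain:

  H_2: rank ker ∂_2 − rank ∂_3 = (1 − 1) − 0 = 0, and there is no ∂_3, so H_2 = 0.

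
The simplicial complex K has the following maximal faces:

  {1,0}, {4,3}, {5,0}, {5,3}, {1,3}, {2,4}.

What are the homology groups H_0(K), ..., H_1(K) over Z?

Fix the vertex order 0 < 1 < 2 < 3 < 4 < 5 and write every simplex with vertices in increasing order. Then dim K = 1 and the simplices of K are:

  0-simplices (6): [0], [1], [2], [3], [4], [5]
  1-simplices (6): [0,1], [0,5], [1,3], [2,4], [3,4], [3,5]

giving chain groups C_0 ≅ Z^6, C_1 ≅ Z^6.

Boundary ∂_1: C_1 → C_0 is given by ∂[p,q] = [q] − [p].
The 6×6 boundary matrix has rank 5 and Smith normal form diag(1,1,1,1,1).

Reading off H_k = ker ∂_k / im ∂_{k+1}:

  H_0: rank C_0 − rank ∂_1 = 6 − 5 = 1, and the invariant factors of ∂_1 are all 1, so H_0 = Z.
  H_1: rank ker ∂_1 − rank ∂_2 = (6 − 5) − 0 = 1, and there is no ∂_2, so H_1 = Z.

H_0 = Z,  H_1 = Z.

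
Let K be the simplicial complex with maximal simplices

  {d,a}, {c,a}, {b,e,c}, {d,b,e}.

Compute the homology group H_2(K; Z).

H_2 ≅ 0.

We work with the vertex ordering a < b < c < d < e. The simplices of K, each written with vertices in increasing order, are:

  0-simplices (5): a, b, c, d, e
  1-simplices (7): ac, ad, bc, bd, be, ce, de
  2-simplices (2): bce, bde

so the chain groups are C_0 ≅ Z^5, C_1 ≅ Z^7, C_2 ≅ Z^2.

∂_1: C_1 → C_0 maps an edge to its endpoints' difference, ∂[p,q] = q − p. For instance
  ∂ac = c − a.
The 5×7 boundary matrix has rank 4 and Smith normal form diag(1,1,1,1).

∂_2: C_2 → C_1 acts by ∂[p,q,r] = [q,r] − [p,r] + [p,q]. For instance
  ∂bce = ce − be + bc,
  ∂bde = de − be + bd.
As a 7×2 matrix over Z this has rank 2, with invariant factors (1,1).

Reading off H_k = ker ∂_k / im ∂_{k+1}:

  H_2: rank ker ∂_2 − rank ∂_3 = (2 − 2) − 0 = 0, and there is no ∂_3, so H_2 = 0.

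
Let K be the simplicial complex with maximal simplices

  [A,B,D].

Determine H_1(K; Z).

Order the vertices as A < B < D. Listing each simplex with vertices in this order, K has dimension 2 with simplices:

  0-simplices (3): A, B, D
  1-simplices (3): AB, AD, BD
  2-simplices (1): ABD

so the chain groups are C_0 ≅ Z^3, C_1 ≅ Z^3, C_2 ≅ Z^1.

Boundary ∂_1: C_1 → C_0 sends each edge [p,q] (with p < q) to q − p.
As a 3×3 matrix over Z this has rank 2, with invariant factors (1,1).

Boundary ∂_2: C_2 → C_1 maps a triangle to the signed sum of its edges. For instance
  ∂ABD = BD − AD + AB.
The 3×1 boundary matrix has rank 1 and Smith normal form diag(1).

Reading off H_k = ker ∂_k / im ∂_{k+1}:

  H_1: rank ker ∂_1 − rank ∂_2 = (3 − 2) − 1 = 0, and the invariant factors of ∂_2 are all 1, so H_1 = 0.

(K is a triangulation of the 2-simplex.)

H_1 = 0.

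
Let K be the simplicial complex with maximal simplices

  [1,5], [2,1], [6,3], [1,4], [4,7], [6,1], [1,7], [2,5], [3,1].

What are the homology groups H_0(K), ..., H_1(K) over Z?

H_0 ≅ Z,  H_1 ≅ Z^3.

We work with the vertex ordering 1 < 2 < 3 < 4 < 5 < 6 < 7. The simplices of K, each written with vertices in increasing order, are:

  0-simplices (7): [1], [2], [3], [4], [5], [6], [7]
  1-simplices (9): [1,2], [1,3], [1,4], [1,5], [1,6], [1,7], [2,5], [3,6], [4,7]

giving chain groups C_0 ≅ Z^7, C_1 ≅ Z^9.

The boundary map ∂_1: C_1 → C_0 sends each edge [p,q] (with p < q) to q − p. For instance
  ∂[1,5] = [5] − [1].
This gives a 7×9 integer matrix of rank 6; reducing to Smith normal form yields diagonal entries (1,1,1,1,1,1).

Reading off H_k = ker ∂_k / im ∂_{k+1}:

  H_0: rank C_0 − rank ∂_1 = 7 − 6 = 1, and the invariant factors of ∂_1 are all 1, so H_0 ≅ Z.
  H_1: rank ker ∂_1 − rank ∂_2 = (9 − 6) − 0 = 3, and there is no ∂_2, so H_1 ≅ Z^3.

As a check, the Euler characteristic is 7 − 9 = -2, which agrees with 1 − 3 = -2.
(K is a triangulation of a wedge of 3 circles.)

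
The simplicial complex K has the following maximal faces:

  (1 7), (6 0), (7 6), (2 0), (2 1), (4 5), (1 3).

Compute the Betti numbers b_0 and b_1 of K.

b_0 = 2, b_1 = 1.

Order the vertices as 0 < 1 < 2 < 3 < 4 < 5 < 6 < 7. Listing each simplex with vertices in this order, K has dimension 1 with simplices:

  0-simplices (8): [0], [1], [2], [3], [4], [5], [6], [7]
  1-simplices (7): [0,2], [0,6], [1,2], [1,3], [1,7], [4,5], [6,7]

so the chain groups are C_0 ≅ Z^8, C_1 ≅ Z^7.

∂_1: C_1 → C_0 maps an edge to its endpoints' difference, ∂[p,q] = q − p. For instance
  ∂[1,2] = [2] − [1].
The 8×7 boundary matrix has rank 6 and Smith normal form diag(1,1,1,1,1,1).

From H_k ≅ ker(∂_k) / im(∂_{k+1}) we obtain:

  H_0: rank C_0 − rank ∂_1 = 8 − 6 = 2, and the invariant factors of ∂_1 are all 1, so H_0 = Z^2.
  H_1: rank ker ∂_1 − rank ∂_2 = (7 − 6) − 0 = 1, and there is no ∂_2, so H_1 = Z.

Hence the Betti numbers are b_0 = 2, b_1 = 1.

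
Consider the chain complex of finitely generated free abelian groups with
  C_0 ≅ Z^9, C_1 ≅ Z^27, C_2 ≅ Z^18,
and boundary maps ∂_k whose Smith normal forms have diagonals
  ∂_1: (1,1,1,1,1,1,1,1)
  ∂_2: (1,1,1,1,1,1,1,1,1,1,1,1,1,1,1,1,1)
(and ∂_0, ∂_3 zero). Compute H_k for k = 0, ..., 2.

H_0: b_0 = 9 − 0 − 8 = 1; torsion from ∂_1 factors > 1: none. So H_0 = Z.
H_1: b_1 = 27 − 8 − 17 = 2; torsion from ∂_2 factors > 1: none. So H_1 = Z^2.
H_2: b_2 = 18 − 17 − 0 = 1; torsion from ∂_3 factors > 1: none. So H_2 = Z.

H_0 = Z,  H_1 = Z^2,  H_2 = Z.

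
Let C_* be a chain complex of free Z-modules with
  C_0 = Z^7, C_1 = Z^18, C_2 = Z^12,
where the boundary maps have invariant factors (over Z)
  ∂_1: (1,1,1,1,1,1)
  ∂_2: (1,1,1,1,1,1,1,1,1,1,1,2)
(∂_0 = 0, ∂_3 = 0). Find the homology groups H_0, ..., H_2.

H_0: b_0 = 7 − 0 − 6 = 1; torsion from ∂_1 factors > 1: none. So H_0 ≅ Z.
H_1: b_1 = 18 − 6 − 12 = 0; torsion from ∂_2 factors > 1: [2]. So H_1 ≅ Z/2.
H_2: b_2 = 12 − 12 − 0 = 0; torsion from ∂_3 factors > 1: none. So H_2 ≅ 0.

H_0 ≅ Z,  H_1 ≅ Z/2,  H_2 = 0.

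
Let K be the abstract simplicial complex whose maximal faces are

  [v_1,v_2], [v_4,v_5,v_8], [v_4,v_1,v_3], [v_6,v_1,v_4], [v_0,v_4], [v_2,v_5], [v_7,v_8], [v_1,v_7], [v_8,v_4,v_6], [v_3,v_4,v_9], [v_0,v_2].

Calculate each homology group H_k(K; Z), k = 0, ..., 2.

H_0 ≅ Z,  H_1 ≅ Z^3,  H_2 = 0.

Fix the vertex order v_0 < v_1 < v_2 < v_3 < v_4 < v_5 < v_6 < v_7 < v_8 < v_9 and write every simplex with vertices in increasing order. Then dim K = 2 and the simplices of K are:

  0-simplices (10): [v_0], [v_1], [v_2], [v_3], [v_4], [v_5], [v_6], [v_7], [v_8], [v_9]
  1-simplices (17): (17 of them)
  2-simplices (5): [v_1,v_3,v_4], [v_1,v_4,v_6], [v_3,v_4,v_9], [v_4,v_5,v_8], [v_4,v_6,v_8]

Hence C_0 ≅ Z^10, C_1 ≅ Z^17, C_2 ≅ Z^5.

The boundary map ∂_1: C_1 → C_0 sends each edge [p,q] (with p < q) to q − p. For instance
  ∂[v_2,v_5] = [v_5] − [v_2].
This gives a 10×17 integer matrix of rank 9; reducing to Smith normal form yields diagonal entries (1,1,1,1,1,1,1,1,1).

∂_2: C_2 → C_1 sends each 2-simplex [p,q,r] to [q,r] − [p,r] + [p,q]. For instance
  ∂[v_1,v_3,v_4] = [v_3,v_4] − [v_1,v_4] + [v_1,v_3],
  ∂[v_1,v_4,v_6] = [v_4,v_6] − [v_1,v_6] + [v_1,v_4].
The resulting 17×5 matrix has rank 5, and its Smith normal form has invariant factors (1,1,1,1,1).

From H_k ≅ ker(∂_k) / im(∂_{k+1}) we obtain:

  H_0: rank C_0 − rank ∂_1 = 10 − 9 = 1, and the invariant factors of ∂_1 are all 1, so H_0 ≅ Z.
  H_1: rank ker ∂_1 − rank ∂_2 = (17 − 9) − 5 = 3, and the invariant factors of ∂_2 are all 1, so H_1 ≅ Z^3.
  H_2: rank ker ∂_2 − rank ∂_3 = (5 − 5) − 0 = 0, and there is no ∂_3, so H_2 ≅ 0.

As a check, the Euler characteristic is 10 − 17 + 5 = -2, which agrees with 1 − 3 + 0 = -2.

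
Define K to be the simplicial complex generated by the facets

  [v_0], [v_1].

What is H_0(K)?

H_0 = Z^2.

Take the total order v_0 < v_1 on the vertex set. Then K (dimension 0) consists of the simplices:

  0-simplices (2): [v_0], [v_1]

so the chain groups are C_0 ≅ Z^2.

Computing H_k = (kernel of ∂_k) / (image of ∂_{k+1}):

  H_0: rank C_0 − rank ∂_1 = 2 − 0 = 2, and there is no ∂_1, so H_0 = Z^2.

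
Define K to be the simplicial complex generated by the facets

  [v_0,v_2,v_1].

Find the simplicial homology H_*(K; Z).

We work with the vertex ordering v_0 < v_1 < v_2. The simplices of K, each written with vertices in increasing order, are:

  0-simplices (3): [v_0], [v_1], [v_2]
  1-simplices (3): [v_0,v_1], [v_0,v_2], [v_1,v_2]
  2-simplices (1): [v_0,v_1,v_2]

giving chain groups C_0 ≅ Z^3, C_1 ≅ Z^3, C_2 ≅ Z^1.

The boundary map ∂_1: C_1 → C_0 is given by ∂[p,q] = [q] − [p].
The resulting 3×3 matrix has rank 2, and its Smith normal form has invariant factors (1,1).

∂_2: C_2 → C_1 sends each 2-simplex [p,q,r] to [q,r] − [p,r] + [p,q]. For instance
  ∂[v_0,v_1,v_2] = [v_1,v_2] − [v_0,v_2] + [v_0,v_1].
As a 3×1 matrix over Z this has rank 1, with invariant factors (1).

Now H_k = ker ∂_k / im ∂_{k+1}, so:

  H_0: rank C_0 − rank ∂_1 = 3 − 2 = 1, and the invariant factors of ∂_1 are all 1, so H_0 ≅ Z.
  H_1: rank ker ∂_1 − rank ∂_2 = (3 − 2) − 1 = 0, and the invariant factors of ∂_2 are all 1, so H_1 ≅ 0.
  H_2: rank ker ∂_2 − rank ∂_3 = (1 − 1) − 0 = 0, and there is no ∂_3, so H_2 ≅ 0.

(K is a triangulation of the 2-simplex.)

H_0 ≅ Z,  H_1 = 0,  H_2 = 0.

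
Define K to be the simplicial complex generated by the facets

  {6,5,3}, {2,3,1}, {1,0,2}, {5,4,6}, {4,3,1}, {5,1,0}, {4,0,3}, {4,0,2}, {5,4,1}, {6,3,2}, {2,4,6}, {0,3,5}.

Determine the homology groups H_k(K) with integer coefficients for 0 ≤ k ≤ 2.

K has 7 vertices, 18 edges, 12 triangles.
rank ∂_0 = 0, rank ∂_1 = 6 ⇒ b_0 = 7 − 0 − 6 = 1; all invariant factors of ∂_1 are 1 so no torsion. So H_0 = Z.
rank ∂_1 = 6, rank ∂_2 = 12 ⇒ b_1 = 18 − 6 − 12 = 0; ∂_2 has invariant factor(s) [2] giving torsion. So H_1 = Z/2.
rank ∂_2 = 12, rank ∂_3 = 0 ⇒ b_2 = 12 − 12 − 0 = 0. So H_2 = 0.

H_0 = Z,  H_1 = Z/2,  H_2 = 0.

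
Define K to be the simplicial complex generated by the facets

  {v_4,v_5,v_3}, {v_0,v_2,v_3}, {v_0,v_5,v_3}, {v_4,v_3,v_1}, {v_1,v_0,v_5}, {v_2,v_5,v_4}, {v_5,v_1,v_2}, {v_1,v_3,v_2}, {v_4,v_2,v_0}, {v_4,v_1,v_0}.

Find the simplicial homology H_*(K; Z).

H_0 ≅ Z,  H_1 ≅ Z/2,  H_2 = 0.

Take the total order v_0 < v_1 < v_2 < v_3 < v_4 < v_5 on the vertex set. Then K (dimension 2) consists of the simplices:

  0-simplices (6): [v_0], [v_1], [v_2], [v_3], [v_4], [v_5]
  1-simplices (15): (15 of them)
  2-simplices (10): [v_0,v_1,v_4], [v_0,v_1,v_5], [v_0,v_2,v_3], [v_0,v_2,v_4], [v_0,v_3,v_5], [v_1,v_2,v_3], [v_1,v_2,v_5], [v_1,v_3,v_4], [v_2,v_4,v_5], [v_3,v_4,v_5]

so the chain groups are C_0 ≅ Z^6, C_1 ≅ Z^15, C_2 ≅ Z^10.

Boundary ∂_1: C_1 → C_0 sends each edge [p,q] (with p < q) to q − p. For instance
  ∂[v_4,v_5] = [v_5] − [v_4].
This gives a 6×15 integer matrix of rank 5; reducing to Smith normal form yields diagonal entries (1,1,1,1,1).

The boundary map ∂_2: C_2 → C_1 sends each 2-simplex [p,q,r] to [q,r] − [p,r] + [p,q]. For instance
  ∂[v_3,v_4,v_5] = [v_4,v_5] − [v_3,v_5] + [v_3,v_4],
  ∂[v_0,v_1,v_4] = [v_1,v_4] − [v_0,v_4] + [v_0,v_1].
The resulting 15×10 matrix has rank 10, and its Smith normal form has invariant factors (1,1,1,1,1,1,1,1,1,2).

Computing H_k = (kernel of ∂_k) / (image of ∂_{k+1}):

  H_0: rank C_0 − rank ∂_1 = 6 − 5 = 1, and the invariant factors of ∂_1 are all 1, so H_0 = Z.
  H_1: rank ker ∂_1 − rank ∂_2 = (15 − 5) − 10 = 0, and ∂_2 has invariant factor 2 > 1, so H_1 = Z/2.
  H_2: rank ker ∂_2 − rank ∂_3 = (10 − 10) − 0 = 0, and there is no ∂_3, so H_2 = 0.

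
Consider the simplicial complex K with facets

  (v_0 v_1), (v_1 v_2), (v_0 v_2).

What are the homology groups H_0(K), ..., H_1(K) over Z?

H_0 = Z,  H_1 = Z.

K has 3 vertices, 3 edges.
rank ∂_0 = 0, rank ∂_1 = 2 ⇒ b_0 = 3 − 0 − 2 = 1; all invariant factors of ∂_1 are 1 so no torsion. So H_0 = Z.
rank ∂_1 = 2, rank ∂_2 = 0 ⇒ b_1 = 3 − 2 − 0 = 1. So H_1 = Z.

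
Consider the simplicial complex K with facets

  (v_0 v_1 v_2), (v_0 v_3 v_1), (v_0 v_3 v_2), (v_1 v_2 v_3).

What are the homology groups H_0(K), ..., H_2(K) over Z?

H_0 ≅ Z,  H_1 = 0,  H_2 ≅ Z.

Fix the vertex order v_0 < v_1 < v_2 < v_3 and write every simplex with vertices in increasing order. Then dim K = 2 and the simplices of K are:

  0-simplices (4): [v_0], [v_1], [v_2], [v_3]
  1-simplices (6): [v_0,v_1], [v_0,v_2], [v_0,v_3], [v_1,v_2], [v_1,v_3], [v_2,v_3]
  2-simplices (4): [v_0,v_1,v_2], [v_0,v_1,v_3], [v_0,v_2,v_3], [v_1,v_2,v_3]

giving chain groups C_0 ≅ Z^4, C_1 ≅ Z^6, C_2 ≅ Z^4.

Boundary ∂_1: C_1 → C_0 sends each edge [p,q] (with p < q) to q − p. For instance
  ∂[v_2,v_3] = [v_3] − [v_2].
This gives a 4×6 integer matrix of rank 3; reducing to Smith normal form yields diagonal entries (1,1,1).

Boundary ∂_2: C_2 → C_1 sends each 2-simplex [p,q,r] to [q,r] − [p,r] + [p,q]. For instance
  ∂[v_0,v_2,v_3] = [v_2,v_3] − [v_0,v_3] + [v_0,v_2],
  ∂[v_0,v_1,v_2] = [v_1,v_2] − [v_0,v_2] + [v_0,v_1].
The resulting 6×4 matrix has rank 3, and its Smith normal form has invariant factors (1,1,1).

Computing H_k = (kernel of ∂_k) / (image of ∂_{k+1}):

  H_0: rank C_0 − rank ∂_1 = 4 − 3 = 1, and the invariant factors of ∂_1 are all 1, so H_0 ≅ Z.
  H_1: rank ker ∂_1 − rank ∂_2 = (6 − 3) − 3 = 0, and the invariant factors of ∂_2 are all 1, so H_1 ≅ 0.
  H_2: rank ker ∂_2 − rank ∂_3 = (4 − 3) − 0 = 1, and there is no ∂_3, so H_2 ≅ Z.

As a check, the Euler characteristic is 4 − 6 + 4 = 2, which agrees with 1 − 0 + 1 = 2.
(K is a triangulation of the 2-sphere S^2.)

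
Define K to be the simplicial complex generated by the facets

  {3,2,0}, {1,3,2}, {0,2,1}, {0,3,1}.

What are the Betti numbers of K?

Take the total order 0 < 1 < 2 < 3 on the vertex set. Then K (dimension 2) consists of the simplices:

  0-simplices (4): [0], [1], [2], [3]
  1-simplices (6): [0,1], [0,2], [0,3], [1,2], [1,3], [2,3]
  2-simplices (4): [0,1,2], [0,1,3], [0,2,3], [1,2,3]

so the chain groups are C_0 ≅ Z^4, C_1 ≅ Z^6, C_2 ≅ Z^4.

∂_1: C_1 → C_0 is given by ∂[p,q] = [q] − [p]. For instance
  ∂[0,2] = [2] − [0].
The 4×6 boundary matrix has rank 3 and Smith normal form diag(1,1,1).

Boundary ∂_2: C_2 → C_1 sends each 2-simplex [p,q,r] to [q,r] − [p,r] + [p,q]. For instance
  ∂[0,1,3] = [1,3] − [0,3] + [0,1],
  ∂[1,2,3] = [2,3] − [1,3] + [1,2].
The resulting 6×4 matrix has rank 3, and its Smith normal form has invariant factors (1,1,1).

From H_k ≅ ker(∂_k) / im(∂_{k+1}) we obtain:

  H_0: rank C_0 − rank ∂_1 = 4 − 3 = 1, and the invariant factors of ∂_1 are all 1, so H_0 = Z.
  H_1: rank ker ∂_1 − rank ∂_2 = (6 − 3) − 3 = 0, and the invariant factors of ∂_2 are all 1, so H_1 = 0.
  H_2: rank ker ∂_2 − rank ∂_3 = (4 − 3) − 0 = 1, and there is no ∂_3, so H_2 = Z.

As a check, the Euler characteristic is 4 − 6 + 4 = 2, which agrees with 1 − 0 + 1 = 2.

Hence the Betti numbers are b_0 = 1, b_1 = 0, b_2 = 1.

b_0 = 1, b_1 = 0, b_2 = 1.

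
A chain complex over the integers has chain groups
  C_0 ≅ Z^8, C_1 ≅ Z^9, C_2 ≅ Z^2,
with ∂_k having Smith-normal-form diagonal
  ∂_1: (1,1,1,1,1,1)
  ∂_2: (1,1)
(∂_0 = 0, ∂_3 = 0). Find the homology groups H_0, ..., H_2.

H_0 ≅ Z^2,  H_1 ≅ Z,  H_2 = 0.

H_0: b_0 = 8 − 0 − 6 = 2; torsion from ∂_1 factors > 1: none. So H_0 ≅ Z^2.
H_1: b_1 = 9 − 6 − 2 = 1; torsion from ∂_2 factors > 1: none. So H_1 ≅ Z.
H_2: b_2 = 2 − 2 − 0 = 0; torsion from ∂_3 factors > 1: none. So H_2 ≅ 0.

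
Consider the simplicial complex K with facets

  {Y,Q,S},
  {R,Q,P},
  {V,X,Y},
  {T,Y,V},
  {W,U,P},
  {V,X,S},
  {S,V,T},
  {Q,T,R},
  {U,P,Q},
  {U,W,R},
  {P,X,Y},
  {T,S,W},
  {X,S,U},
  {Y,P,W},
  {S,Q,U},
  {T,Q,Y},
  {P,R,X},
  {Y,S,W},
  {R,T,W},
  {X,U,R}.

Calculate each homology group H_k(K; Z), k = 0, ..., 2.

Take the total order P < Q < R < S < T < U < V < W < X < Y on the vertex set. Then K (dimension 2) consists of the simplices:

  0-simplices (10): P, Q, R, S, T, U, V, W, X, Y
  1-simplices (30): PQ, PR, PU, PW, PX, PY, QR, QS, QT, QU, QY, RT, RU, RW, RX, ST, SU, SV, SW, SX, SY, TV, TW, TY, UW, UX, VX, VY, WY, XY
  2-simplices (20): PQR, PQU, PRX, PUW, PWY, PXY, QRT, QSU, QSY, QTY, RTW, RUW, RUX, STV, STW, SUX, SVX, SWY, TVY, VXY

so the chain groups are C_0 ≅ Z^10, C_1 ≅ Z^30, C_2 ≅ Z^20.

The boundary map ∂_1: C_1 → C_0 maps an edge to its endpoints' difference, ∂[p,q] = q − p. For instance
  ∂RT = T − R.
The resulting 10×30 matrix has rank 9, and its Smith normal form has invariant factors (1,1,1,1,1,1,1,1,1).

The boundary map ∂_2: C_2 → C_1 maps a triangle to the signed sum of its edges. For instance
  ∂PRX = RX − PX + PR,
  ∂QSY = SY − QY + QS.
The 30×20 boundary matrix has rank 20 and Smith normal form diag(1,1,1,1,1,1,1,1,1,1,1,1,1,1,1,1,1,1,1,2).

Computing H_k = (kernel of ∂_k) / (image of ∂_{k+1}):

  H_0: rank C_0 − rank ∂_1 = 10 − 9 = 1, and the invariant factors of ∂_1 are all 1, so H_0 ≅ Z.
  H_1: rank ker ∂_1 − rank ∂_2 = (30 − 9) − 20 = 1, and ∂_2 has invariant factor 2 > 1, so H_1 ≅ Z ⊕ Z/2.
  H_2: rank ker ∂_2 − rank ∂_3 = (20 − 20) − 0 = 0, and there is no ∂_3, so H_2 ≅ 0.

As a check, the Euler characteristic is 10 − 30 + 20 = 0, which agrees with 1 − 1 + 0 = 0.

H_0 = Z,  H_1 = Z ⊕ Z/2,  H_2 = 0.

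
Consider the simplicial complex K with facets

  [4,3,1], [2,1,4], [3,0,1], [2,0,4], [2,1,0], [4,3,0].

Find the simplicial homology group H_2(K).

K has 5 vertices, 9 edges, 6 triangles.
rank ∂_2 = 5, rank ∂_3 = 0 ⇒ b_2 = 6 − 5 − 0 = 1. So H_2 ≅ Z.

H_2 = Z.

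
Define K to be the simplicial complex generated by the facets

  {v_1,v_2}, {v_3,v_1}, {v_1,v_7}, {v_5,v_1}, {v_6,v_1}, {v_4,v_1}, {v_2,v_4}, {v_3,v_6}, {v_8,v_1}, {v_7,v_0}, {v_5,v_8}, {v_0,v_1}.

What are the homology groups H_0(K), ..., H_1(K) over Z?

H_0 ≅ Z,  H_1 ≅ Z^4.

Order the vertices as v_0 < v_1 < v_2 < v_3 < v_4 < v_5 < v_6 < v_7 < v_8. Listing each simplex with vertices in this order, K has dimension 1 with simplices:

  0-simplices (9): [v_0], [v_1], [v_2], [v_3], [v_4], [v_5], [v_6], [v_7], [v_8]
  1-simplices (12): [v_0,v_1], [v_0,v_7], [v_1,v_2], [v_1,v_3], [v_1,v_4], [v_1,v_5], [v_1,v_6], [v_1,v_7], [v_1,v_8], [v_2,v_4], [v_3,v_6], [v_5,v_8]

giving chain groups C_0 ≅ Z^9, C_1 ≅ Z^12.

Boundary ∂_1: C_1 → C_0 maps an edge to its endpoints' difference, ∂[p,q] = q − p. For instance
  ∂[v_3,v_6] = [v_6] − [v_3].
The resulting 9×12 matrix has rank 8, and its Smith normal form has invariant factors (1,1,1,1,1,1,1,1).

Reading off H_k = ker ∂_k / im ∂_{k+1}:

  H_0: rank C_0 − rank ∂_1 = 9 − 8 = 1, and the invariant factors of ∂_1 are all 1, so H_0 = Z.
  H_1: rank ker ∂_1 − rank ∂_2 = (12 − 8) − 0 = 4, and there is no ∂_2, so H_1 = Z^4.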